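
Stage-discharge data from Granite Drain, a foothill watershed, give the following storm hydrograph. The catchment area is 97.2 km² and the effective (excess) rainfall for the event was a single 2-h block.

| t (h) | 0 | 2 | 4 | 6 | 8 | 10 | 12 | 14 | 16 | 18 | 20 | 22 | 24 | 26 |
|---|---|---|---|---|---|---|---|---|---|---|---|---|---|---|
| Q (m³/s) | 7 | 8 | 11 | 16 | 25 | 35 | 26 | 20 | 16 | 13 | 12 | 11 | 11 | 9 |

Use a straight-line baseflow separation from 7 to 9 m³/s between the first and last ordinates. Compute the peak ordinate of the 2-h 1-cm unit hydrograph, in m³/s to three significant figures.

Direct runoff: 0.00, 0.85, 3.69, 8.54, 17.38, 27.23, 18.08, 11.92, 7.77, 4.62, 3.46, 2.31, 2.15, 0.00 m³/s; ΣQ_DR = 108.0 m³/s, peak = 27.23 m³/s.
Runoff depth d = ΣQ_DR·Δt / A = 108.0 × 7200 / (97.2 km²) = 8.000 mm.
The 1-cm UH is the DRH scaled by (10 mm)/d, so U_p = 27.23 × 10/8.000 = 34.0 m³/s.

U_p ≈ 34.0 m³/s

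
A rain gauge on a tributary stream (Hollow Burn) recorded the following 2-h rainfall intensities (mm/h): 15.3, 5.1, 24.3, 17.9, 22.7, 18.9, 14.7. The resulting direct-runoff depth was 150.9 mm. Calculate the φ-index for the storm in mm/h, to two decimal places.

φ ≈ 6.39 mm/h

Only the 6 blocks with intensity above φ contribute runoff: 15.3, 24.3, 17.9, 22.7, 18.9, 14.7 mm/h.
Σ(I−φ)·Δt = d  ⇒  (15.3+24.3+17.9+22.7+18.9+14.7 − 6φ)·2 = 150.9
φ = (113.8 − 150.9/2) / 6 = 6.39 mm/h.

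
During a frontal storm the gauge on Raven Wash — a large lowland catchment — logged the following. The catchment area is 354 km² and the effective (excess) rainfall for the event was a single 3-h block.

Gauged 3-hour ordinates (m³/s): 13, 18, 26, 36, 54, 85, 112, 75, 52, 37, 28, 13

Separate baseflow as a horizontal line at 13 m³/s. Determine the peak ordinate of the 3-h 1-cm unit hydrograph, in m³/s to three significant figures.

U_p ≈ 82.6 m³/s

Direct runoff: 0.0, 5.0, 13.0, 23.0, 41.0, 72.0, 99.0, 62.0, 39.0, 24.0, 15.0, 0.0 m³/s; ΣQ_DR = 393.0 m³/s, peak = 99.0 m³/s.
Runoff depth d = ΣQ_DR·Δt / A = 393.0 × 10800 / (354 km²) = 11.99 mm.
The 1-cm UH is the DRH scaled by (10 mm)/d, so U_p = 99.0 × 10/11.99 = 82.6 m³/s.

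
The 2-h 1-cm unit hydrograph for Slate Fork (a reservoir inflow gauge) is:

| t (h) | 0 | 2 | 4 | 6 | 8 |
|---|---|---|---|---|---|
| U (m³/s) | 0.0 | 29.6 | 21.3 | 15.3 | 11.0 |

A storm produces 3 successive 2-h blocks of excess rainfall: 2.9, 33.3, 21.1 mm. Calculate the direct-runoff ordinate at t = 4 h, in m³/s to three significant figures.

Q ≈ 105 m³/s

By discrete convolution, Q_j = Σ (P_i / 10 mm) · U_{j−i}.
At t = 4 h (j=2): Q = (2.9/10)·21.3 + (33.3/10)·29.6 + (21.1/10)·0.0 = 105 m³/s.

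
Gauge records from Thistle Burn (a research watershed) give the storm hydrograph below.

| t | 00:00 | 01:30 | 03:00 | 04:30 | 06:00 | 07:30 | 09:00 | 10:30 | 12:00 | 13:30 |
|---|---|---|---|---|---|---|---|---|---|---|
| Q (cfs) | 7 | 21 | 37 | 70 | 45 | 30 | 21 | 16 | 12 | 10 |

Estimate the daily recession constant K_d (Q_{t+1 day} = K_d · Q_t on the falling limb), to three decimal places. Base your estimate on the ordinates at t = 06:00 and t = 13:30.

Between t = 06:00 and t = 13:30 the flow falls from 45 to 10 cfs over 5×1.5 h = 7.5 h.
Per-interval ratio K = (10/45)^(1/5) = 0.7402; K_d = K^(24/1.5) = 0.008.

K_d ≈ 0.008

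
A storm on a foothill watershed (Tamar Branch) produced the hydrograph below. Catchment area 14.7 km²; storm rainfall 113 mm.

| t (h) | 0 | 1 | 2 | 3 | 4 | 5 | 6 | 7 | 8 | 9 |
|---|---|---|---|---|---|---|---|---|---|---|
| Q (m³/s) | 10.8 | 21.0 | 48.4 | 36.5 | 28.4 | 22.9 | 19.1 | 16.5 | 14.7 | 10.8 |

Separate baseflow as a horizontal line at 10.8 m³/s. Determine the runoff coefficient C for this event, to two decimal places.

ΣQ_DR = 121.1 m³/s; V = ΣQ_DR·Δt = 4.360 × 10^5 m³.
Runoff depth d = V / A = 29.66 mm.
C = d / P = 29.66 / 113 = 0.26.

C ≈ 0.26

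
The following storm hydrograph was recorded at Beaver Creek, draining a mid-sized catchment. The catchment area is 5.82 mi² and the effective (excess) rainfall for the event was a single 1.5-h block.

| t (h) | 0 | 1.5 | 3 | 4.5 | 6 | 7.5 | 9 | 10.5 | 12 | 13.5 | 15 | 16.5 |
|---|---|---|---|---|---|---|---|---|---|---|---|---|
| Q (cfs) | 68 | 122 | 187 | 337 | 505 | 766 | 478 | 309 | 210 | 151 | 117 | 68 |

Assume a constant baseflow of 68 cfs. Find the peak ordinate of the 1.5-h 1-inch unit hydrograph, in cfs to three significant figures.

Direct runoff: 0.0, 54.0, 119.0, 269.0, 437.0, 698.0, 410.0, 241.0, 142.0, 83.0, 49.0, 0.0 cfs; ΣQ_DR = 2502 cfs, peak = 698.0 cfs.
Runoff depth d = ΣQ_DR·Δt / A = 2502 × 5400 / (5.82 mi²) = 0.9992 in.
The 1-inch UH is the DRH scaled by (1 in)/d, so U_p = 698.0 × 1/0.9992 = 699 cfs.

U_p ≈ 699 cfs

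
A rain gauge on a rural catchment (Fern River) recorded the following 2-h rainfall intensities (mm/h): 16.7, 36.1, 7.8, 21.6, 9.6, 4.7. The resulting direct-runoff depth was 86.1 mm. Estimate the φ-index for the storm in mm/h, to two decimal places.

φ ≈ 10.45 mm/h

Only the 3 blocks with intensity above φ contribute runoff: 16.7, 36.1, 21.6 mm/h.
Σ(I−φ)·Δt = d  ⇒  (16.7+36.1+21.6 − 3φ)·2 = 86.1
φ = (74.40 − 86.1/2) / 3 = 10.45 mm/h.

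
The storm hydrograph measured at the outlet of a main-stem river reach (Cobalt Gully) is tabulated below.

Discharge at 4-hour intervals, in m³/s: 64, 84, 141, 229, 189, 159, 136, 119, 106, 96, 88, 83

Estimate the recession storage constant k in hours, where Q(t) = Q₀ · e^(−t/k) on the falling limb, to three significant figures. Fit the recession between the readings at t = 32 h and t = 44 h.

On the falling limb, Q drops from 106 to 83 m³/s between t = 32 h and t = 44 h (Δt = 12 h).
k = −Δt / ln(Q₂/Q₁) = −12 / ln(83/106) = 49.1 h.

k ≈ 49.1 h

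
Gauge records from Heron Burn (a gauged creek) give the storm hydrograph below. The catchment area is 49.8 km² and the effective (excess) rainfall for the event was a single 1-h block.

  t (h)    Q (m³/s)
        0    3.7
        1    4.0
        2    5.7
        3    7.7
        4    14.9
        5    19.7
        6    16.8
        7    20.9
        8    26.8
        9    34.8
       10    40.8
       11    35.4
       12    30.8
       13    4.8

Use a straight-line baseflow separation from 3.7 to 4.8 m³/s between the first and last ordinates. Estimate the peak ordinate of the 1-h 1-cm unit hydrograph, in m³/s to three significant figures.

U_p ≈ 24.2 m³/s

Direct runoff: 0.00, 0.22, 1.83, 3.75, 10.86, 15.58, 12.59, 16.61, 22.42, 30.34, 36.25, 30.77, 26.08, 0.00 m³/s; ΣQ_DR = 207.3 m³/s, peak = 36.25 m³/s.
Runoff depth d = ΣQ_DR·Δt / A = 207.3 × 3600 / (49.8 km²) = 14.99 mm.
The 1-cm UH is the DRH scaled by (10 mm)/d, so U_p = 36.25 × 10/14.99 = 24.2 m³/s.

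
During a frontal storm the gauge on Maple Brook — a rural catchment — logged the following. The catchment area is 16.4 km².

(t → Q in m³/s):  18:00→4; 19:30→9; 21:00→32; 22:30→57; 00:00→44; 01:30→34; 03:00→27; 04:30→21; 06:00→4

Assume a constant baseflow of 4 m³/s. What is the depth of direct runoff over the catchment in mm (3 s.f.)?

d ≈ 64.5 mm

Direct runoff: 0.0, 5.0, 28.0, 53.0, 40.0, 30.0, 23.0, 17.0, 0.0 m³/s; ΣQ_DR = 196.0 m³/s.
V = ΣQ_DR · Δt = 196.0 × 5400 s = 1.058 × 10^6 m³.
Over A = 16.4 km², depth = V / A = 64.5 mm.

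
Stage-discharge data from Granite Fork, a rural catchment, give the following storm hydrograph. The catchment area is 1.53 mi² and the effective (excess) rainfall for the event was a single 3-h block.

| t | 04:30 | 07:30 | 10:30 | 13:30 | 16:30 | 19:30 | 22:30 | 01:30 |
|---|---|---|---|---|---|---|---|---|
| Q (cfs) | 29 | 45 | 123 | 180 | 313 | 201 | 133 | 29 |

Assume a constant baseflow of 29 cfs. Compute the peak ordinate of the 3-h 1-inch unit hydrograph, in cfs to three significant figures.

U_p ≈ 114 cfs

Direct runoff: 0.0, 16.0, 94.0, 151.0, 284.0, 172.0, 104.0, 0.0 cfs; ΣQ_DR = 821.0 cfs, peak = 284.0 cfs.
Runoff depth d = ΣQ_DR·Δt / A = 821.0 × 10800 / (1.53 mi²) = 2.495 in.
The 1-inch UH is the DRH scaled by (1 in)/d, so U_p = 284.0 × 1/2.495 = 114 cfs.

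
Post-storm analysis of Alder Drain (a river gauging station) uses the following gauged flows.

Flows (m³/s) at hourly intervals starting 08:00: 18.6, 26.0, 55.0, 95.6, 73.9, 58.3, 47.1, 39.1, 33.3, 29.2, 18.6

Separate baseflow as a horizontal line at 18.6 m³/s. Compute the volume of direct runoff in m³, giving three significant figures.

V ≈ 1.04 × 10^6 m³

Direct-runoff ordinates (Q − Q_b): 0.0, 7.4, 36.4, 77.0, 55.3, 39.7, 28.5, 20.5, 14.7, 10.6, 0.0 m³/s.
ΣQ_DR = 290.1 m³/s.
With Δt = 1 h = 3600 s, V = ΣQ_DR · Δt = 290.1 × 3600 = 1.04 × 10^6 m³.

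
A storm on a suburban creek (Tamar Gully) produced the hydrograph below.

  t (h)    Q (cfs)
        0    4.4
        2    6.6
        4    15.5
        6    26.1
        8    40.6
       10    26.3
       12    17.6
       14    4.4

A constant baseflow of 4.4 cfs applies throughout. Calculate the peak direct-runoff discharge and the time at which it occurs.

Q_p = 36.2 cfs at t = 8 h

Subtracting baseflow gives direct-runoff ordinates: 0.0, 2.2, 11.1, 21.7, 36.2, 21.9, 13.2, 0.0 cfs.
The maximum is 36.2 cfs, occurring at the reading for t = 8 h.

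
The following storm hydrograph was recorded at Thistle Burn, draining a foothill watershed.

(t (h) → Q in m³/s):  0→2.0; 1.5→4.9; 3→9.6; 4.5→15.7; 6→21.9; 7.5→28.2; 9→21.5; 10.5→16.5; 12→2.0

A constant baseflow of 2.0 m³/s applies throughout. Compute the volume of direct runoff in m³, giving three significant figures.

Direct-runoff ordinates (Q − Q_b): 0.0, 2.9, 7.6, 13.7, 19.9, 26.2, 19.5, 14.5, 0.0 m³/s.
ΣQ_DR = 104.3 m³/s.
With Δt = 1.5 h = 5400 s, V = ΣQ_DR · Δt = 104.3 × 5400 = 5.63 × 10^5 m³.

V ≈ 5.63 × 10^5 m³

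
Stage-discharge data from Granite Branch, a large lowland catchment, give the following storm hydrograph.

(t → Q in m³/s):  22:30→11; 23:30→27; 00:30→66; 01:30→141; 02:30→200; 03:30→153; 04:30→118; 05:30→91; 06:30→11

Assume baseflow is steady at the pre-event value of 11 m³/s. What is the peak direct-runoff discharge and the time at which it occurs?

Q_p = 189.0 m³/s at t = 02:30

Subtracting baseflow gives direct-runoff ordinates: 0.0, 16.0, 55.0, 130.0, 189.0, 142.0, 107.0, 80.0, 0.0 m³/s.
The maximum is 189.0 m³/s, occurring at the reading for t = 02:30.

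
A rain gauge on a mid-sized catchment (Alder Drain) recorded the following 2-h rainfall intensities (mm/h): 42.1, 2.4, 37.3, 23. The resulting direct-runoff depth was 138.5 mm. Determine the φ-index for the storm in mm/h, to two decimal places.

Only the 3 blocks with intensity above φ contribute runoff: 42.1, 37.3, 23 mm/h.
Σ(I−φ)·Δt = d  ⇒  (42.1+37.3+23 − 3φ)·2 = 138.5
φ = (102.4 − 138.5/2) / 3 = 11.05 mm/h.

φ ≈ 11.05 mm/h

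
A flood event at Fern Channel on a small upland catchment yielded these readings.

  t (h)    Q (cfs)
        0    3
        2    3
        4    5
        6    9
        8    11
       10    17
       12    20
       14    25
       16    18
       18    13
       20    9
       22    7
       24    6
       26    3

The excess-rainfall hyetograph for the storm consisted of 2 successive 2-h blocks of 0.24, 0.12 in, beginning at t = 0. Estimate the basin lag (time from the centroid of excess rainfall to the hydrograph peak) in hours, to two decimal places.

Centroid of excess rainfall: t_c = Σ P_i·t̄_i / ΣP_i = 1.6667 h (block centres at 1, 3 h).
Hydrograph peak occurs at t = 14 h, so basin lag t_L = 14 − 1.6667 = 12.33 h.

t_L ≈ 12.33 h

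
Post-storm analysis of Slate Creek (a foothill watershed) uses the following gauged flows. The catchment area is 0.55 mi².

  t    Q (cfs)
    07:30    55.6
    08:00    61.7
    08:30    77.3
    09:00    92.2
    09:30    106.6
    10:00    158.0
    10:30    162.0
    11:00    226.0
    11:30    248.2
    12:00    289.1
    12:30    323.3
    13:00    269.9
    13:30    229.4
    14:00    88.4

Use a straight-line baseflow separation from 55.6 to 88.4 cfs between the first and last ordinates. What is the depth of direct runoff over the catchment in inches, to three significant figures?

d ≈ 1.94 in

Direct runoff: 0.00, 3.58, 16.65, 29.03, 40.91, 89.78, 91.26, 152.74, 172.42, 210.79, 242.47, 186.55, 143.52, 0.00 cfs; ΣQ_DR = 1380 cfs.
V = ΣQ_DR · Δt = 1380 × 1800 s = 2.483 × 10^6 ft³.
Over A = 0.55 mi², depth = V / A = 1.94 in.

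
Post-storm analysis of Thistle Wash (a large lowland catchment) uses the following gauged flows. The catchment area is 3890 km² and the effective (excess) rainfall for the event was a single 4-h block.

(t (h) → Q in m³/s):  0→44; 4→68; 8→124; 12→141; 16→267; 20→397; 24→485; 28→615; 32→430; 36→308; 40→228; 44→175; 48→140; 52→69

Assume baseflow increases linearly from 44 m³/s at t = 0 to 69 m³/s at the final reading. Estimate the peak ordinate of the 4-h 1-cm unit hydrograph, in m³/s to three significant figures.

Direct runoff: 0.00, 22.08, 76.15, 91.23, 215.31, 343.38, 429.46, 557.54, 370.62, 246.69, 164.77, 109.85, 72.92, 0.00 m³/s; ΣQ_DR = 2700 m³/s, peak = 557.54 m³/s.
Runoff depth d = ΣQ_DR·Δt / A = 2700 × 14400 / (3890 km²) = 9.995 mm.
The 1-cm UH is the DRH scaled by (10 mm)/d, so U_p = 557.54 × 10/9.995 = 558 m³/s.

U_p ≈ 558 m³/s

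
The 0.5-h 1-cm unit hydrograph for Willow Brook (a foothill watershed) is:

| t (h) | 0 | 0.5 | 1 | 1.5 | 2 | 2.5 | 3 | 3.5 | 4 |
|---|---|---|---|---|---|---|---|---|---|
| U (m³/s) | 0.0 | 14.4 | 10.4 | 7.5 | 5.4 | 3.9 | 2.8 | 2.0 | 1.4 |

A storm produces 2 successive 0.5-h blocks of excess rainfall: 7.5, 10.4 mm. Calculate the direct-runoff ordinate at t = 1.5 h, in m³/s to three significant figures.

By discrete convolution, Q_j = Σ (P_i / 10 mm) · U_{j−i}.
At t = 1.5 h (j=3): Q = (7.5/10)·7.5 + (10.4/10)·10.4 = 16.4 m³/s.

Q ≈ 16.4 m³/s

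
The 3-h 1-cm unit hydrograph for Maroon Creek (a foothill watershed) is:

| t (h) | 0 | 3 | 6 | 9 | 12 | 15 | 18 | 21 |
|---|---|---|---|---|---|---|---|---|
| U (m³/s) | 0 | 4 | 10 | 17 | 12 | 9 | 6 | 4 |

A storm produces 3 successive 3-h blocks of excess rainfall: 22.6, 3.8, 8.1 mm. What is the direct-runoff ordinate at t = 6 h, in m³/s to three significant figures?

By discrete convolution, Q_j = Σ (P_i / 10 mm) · U_{j−i}.
At t = 6 h (j=2): Q = (22.6/10)·10 + (3.8/10)·4 + (8.1/10)·0 = 24.1 m³/s.

Q ≈ 24.1 m³/s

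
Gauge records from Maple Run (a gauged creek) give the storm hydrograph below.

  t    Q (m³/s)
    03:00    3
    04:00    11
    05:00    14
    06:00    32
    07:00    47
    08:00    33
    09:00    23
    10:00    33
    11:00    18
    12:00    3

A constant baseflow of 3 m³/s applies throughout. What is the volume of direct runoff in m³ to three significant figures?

Direct-runoff ordinates (Q − Q_b): 0.0, 8.0, 11.0, 29.0, 44.0, 30.0, 20.0, 30.0, 15.0, 0.0 m³/s.
ΣQ_DR = 187.0 m³/s.
With Δt = 1 h = 3600 s, V = ΣQ_DR · Δt = 187.0 × 3600 = 6.73 × 10^5 m³.

V ≈ 6.73 × 10^5 m³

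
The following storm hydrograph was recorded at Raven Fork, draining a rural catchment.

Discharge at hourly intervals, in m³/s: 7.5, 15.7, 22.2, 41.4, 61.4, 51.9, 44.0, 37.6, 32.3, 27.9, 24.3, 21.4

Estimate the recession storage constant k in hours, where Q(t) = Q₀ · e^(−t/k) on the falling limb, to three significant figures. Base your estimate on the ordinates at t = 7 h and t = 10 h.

On the falling limb, Q drops from 37.6 to 24.3 m³/s between t = 7 h and t = 10 h (Δt = 3 h).
k = −Δt / ln(Q₂/Q₁) = −3 / ln(24.3/37.6) = 6.87 h.

k ≈ 6.87 h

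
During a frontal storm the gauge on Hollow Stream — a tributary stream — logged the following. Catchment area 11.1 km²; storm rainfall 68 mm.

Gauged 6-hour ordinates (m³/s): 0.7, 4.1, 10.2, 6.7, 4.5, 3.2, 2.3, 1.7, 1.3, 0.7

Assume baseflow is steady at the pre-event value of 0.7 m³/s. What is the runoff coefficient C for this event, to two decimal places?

ΣQ_DR = 28.40 m³/s; V = ΣQ_DR·Δt = 6.134 × 10^5 m³.
Runoff depth d = V / A = 55.26 mm.
C = d / P = 55.26 / 68 = 0.81.

C ≈ 0.81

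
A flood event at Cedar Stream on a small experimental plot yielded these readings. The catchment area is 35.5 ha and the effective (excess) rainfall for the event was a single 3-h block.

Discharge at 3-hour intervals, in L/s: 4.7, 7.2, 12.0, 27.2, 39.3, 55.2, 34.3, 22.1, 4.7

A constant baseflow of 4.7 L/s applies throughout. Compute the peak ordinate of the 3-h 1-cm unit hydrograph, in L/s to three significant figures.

Direct runoff: 0.0, 2.5, 7.3, 22.5, 34.6, 50.5, 29.6, 17.4, 0.0 L/s; ΣQ_DR = 164.4 L/s, peak = 50.5 L/s.
Runoff depth d = ΣQ_DR·Δt / A = 164.4 × 10800 / (35.5 ha) = 5.001 mm.
The 1-cm UH is the DRH scaled by (10 mm)/d, so U_p = 50.5 × 10/5.001 = 101 L/s.

U_p ≈ 101 L/s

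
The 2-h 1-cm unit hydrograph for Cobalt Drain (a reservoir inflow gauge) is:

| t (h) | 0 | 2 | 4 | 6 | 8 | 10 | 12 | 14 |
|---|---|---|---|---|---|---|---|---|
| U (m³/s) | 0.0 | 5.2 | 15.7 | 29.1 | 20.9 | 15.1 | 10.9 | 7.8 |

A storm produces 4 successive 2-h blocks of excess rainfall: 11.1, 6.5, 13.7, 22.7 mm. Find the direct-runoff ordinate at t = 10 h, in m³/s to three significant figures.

By discrete convolution, Q_j = Σ (P_i / 10 mm) · U_{j−i}.
At t = 10 h (j=5): Q = (11.1/10)·15.1 + (6.5/10)·20.9 + (13.7/10)·29.1 + (22.7/10)·15.7 = 106 m³/s.

Q ≈ 106 m³/s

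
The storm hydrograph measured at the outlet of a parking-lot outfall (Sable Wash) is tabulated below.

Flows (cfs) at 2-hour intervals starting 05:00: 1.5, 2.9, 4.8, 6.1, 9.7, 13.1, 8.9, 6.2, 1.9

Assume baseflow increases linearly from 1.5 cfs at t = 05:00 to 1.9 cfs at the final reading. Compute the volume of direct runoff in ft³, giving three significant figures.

Direct-runoff ordinates (Q − Q_b): 0.00, 1.35, 3.20, 4.45, 8.00, 11.35, 7.10, 4.35, 0.00 cfs.
ΣQ_DR = 39.80 cfs.
With Δt = 2 h = 7200 s, V = ΣQ_DR · Δt = 39.80 × 7200 = 2.87 × 10^5 ft³.

V ≈ 2.87 × 10^5 ft³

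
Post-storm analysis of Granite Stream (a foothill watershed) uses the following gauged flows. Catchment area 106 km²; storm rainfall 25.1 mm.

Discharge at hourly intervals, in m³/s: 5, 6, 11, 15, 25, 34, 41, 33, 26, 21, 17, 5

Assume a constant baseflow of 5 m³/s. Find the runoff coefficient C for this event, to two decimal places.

ΣQ_DR = 179.0 m³/s; V = ΣQ_DR·Δt = 6.444 × 10^5 m³.
Runoff depth d = V / A = 6.079 mm.
C = d / P = 6.079 / 25.1 = 0.24.

C ≈ 0.24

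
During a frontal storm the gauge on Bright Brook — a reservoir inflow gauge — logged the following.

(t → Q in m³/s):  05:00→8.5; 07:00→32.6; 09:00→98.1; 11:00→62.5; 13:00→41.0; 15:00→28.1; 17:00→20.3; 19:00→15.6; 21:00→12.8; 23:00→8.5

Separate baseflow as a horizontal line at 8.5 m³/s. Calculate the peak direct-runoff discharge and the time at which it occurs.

Q_p = 89.6 m³/s at t = 09:00

Subtracting baseflow gives direct-runoff ordinates: 0.0, 24.1, 89.6, 54.0, 32.5, 19.6, 11.8, 7.1, 4.3, 0.0 m³/s.
The maximum is 89.6 m³/s, occurring at the reading for t = 09:00.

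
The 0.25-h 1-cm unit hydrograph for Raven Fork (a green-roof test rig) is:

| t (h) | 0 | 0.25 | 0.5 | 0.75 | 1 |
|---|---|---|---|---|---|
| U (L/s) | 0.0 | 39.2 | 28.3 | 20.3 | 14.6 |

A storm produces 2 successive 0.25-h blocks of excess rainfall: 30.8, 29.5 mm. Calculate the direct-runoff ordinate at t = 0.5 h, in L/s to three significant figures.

By discrete convolution, Q_j = Σ (P_i / 10 mm) · U_{j−i}.
At t = 0.5 h (j=2): Q = (30.8/10)·28.3 + (29.5/10)·39.2 = 203 L/s.

Q ≈ 203 L/s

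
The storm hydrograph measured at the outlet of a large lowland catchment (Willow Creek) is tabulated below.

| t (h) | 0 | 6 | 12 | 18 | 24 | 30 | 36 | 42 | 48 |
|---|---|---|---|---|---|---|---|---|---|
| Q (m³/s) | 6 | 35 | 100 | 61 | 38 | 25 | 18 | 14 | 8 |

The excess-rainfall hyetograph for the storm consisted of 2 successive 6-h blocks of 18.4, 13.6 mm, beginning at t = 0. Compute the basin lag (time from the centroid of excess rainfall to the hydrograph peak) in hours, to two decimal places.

t_L ≈ 6.45 h

Centroid of excess rainfall: t_c = Σ P_i·t̄_i / ΣP_i = 5.5500 h (block centres at 3, 9 h).
Hydrograph peak occurs at t = 12 h, so basin lag t_L = 12 − 5.5500 = 6.45 h.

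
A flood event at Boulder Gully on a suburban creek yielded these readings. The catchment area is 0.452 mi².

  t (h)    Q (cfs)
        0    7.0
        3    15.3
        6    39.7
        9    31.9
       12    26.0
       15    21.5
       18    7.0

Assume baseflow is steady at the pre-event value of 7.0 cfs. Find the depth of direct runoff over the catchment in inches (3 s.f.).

d ≈ 1.02 in

Direct runoff: 0.0, 8.3, 32.7, 24.9, 19.0, 14.5, 0.0 cfs; ΣQ_DR = 99.40 cfs.
V = ΣQ_DR · Δt = 99.40 × 10800 s = 1.074 × 10^6 ft³.
Over A = 0.452 mi², depth = V / A = 1.02 in.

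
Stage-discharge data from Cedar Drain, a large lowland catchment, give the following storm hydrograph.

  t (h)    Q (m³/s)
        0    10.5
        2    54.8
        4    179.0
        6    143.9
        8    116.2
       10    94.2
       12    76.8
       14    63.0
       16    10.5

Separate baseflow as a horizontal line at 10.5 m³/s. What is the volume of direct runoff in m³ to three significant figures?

V ≈ 4.71 × 10^6 m³

Direct-runoff ordinates (Q − Q_b): 0.0, 44.3, 168.5, 133.4, 105.7, 83.7, 66.3, 52.5, 0.0 m³/s.
ΣQ_DR = 654.4 m³/s.
With Δt = 2 h = 7200 s, V = ΣQ_DR · Δt = 654.4 × 7200 = 4.71 × 10^6 m³.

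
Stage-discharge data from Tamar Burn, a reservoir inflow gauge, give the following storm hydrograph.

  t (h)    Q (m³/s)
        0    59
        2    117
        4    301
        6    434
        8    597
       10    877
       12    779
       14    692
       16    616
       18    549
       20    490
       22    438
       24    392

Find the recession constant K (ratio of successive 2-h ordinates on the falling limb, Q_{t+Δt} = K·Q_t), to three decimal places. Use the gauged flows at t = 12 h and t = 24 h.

Using the recession-limb readings at t = 12 h and t = 24 h: Q falls from 779 to 392 m³/s over 6 intervals.
K = (Q₂/Q₁)^(1/6) = (392/779)^(1/6) = 0.892.

K ≈ 0.892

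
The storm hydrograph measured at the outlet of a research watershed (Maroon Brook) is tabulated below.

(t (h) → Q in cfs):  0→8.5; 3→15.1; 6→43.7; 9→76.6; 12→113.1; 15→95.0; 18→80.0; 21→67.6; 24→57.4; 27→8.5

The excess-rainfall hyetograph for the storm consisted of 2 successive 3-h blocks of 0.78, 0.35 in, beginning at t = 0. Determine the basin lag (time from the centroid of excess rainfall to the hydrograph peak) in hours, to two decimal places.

t_L ≈ 9.57 h

Centroid of excess rainfall: t_c = Σ P_i·t̄_i / ΣP_i = 2.4292 h (block centres at 1.5, 4.5 h).
Hydrograph peak occurs at t = 12 h, so basin lag t_L = 12 − 2.4292 = 9.57 h.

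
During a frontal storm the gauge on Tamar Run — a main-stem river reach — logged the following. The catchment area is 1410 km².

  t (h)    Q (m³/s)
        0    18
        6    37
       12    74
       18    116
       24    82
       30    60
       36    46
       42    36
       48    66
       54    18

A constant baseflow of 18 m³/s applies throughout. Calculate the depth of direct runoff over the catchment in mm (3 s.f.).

Direct runoff: 0.0, 19.0, 56.0, 98.0, 64.0, 42.0, 28.0, 18.0, 48.0, 0.0 m³/s; ΣQ_DR = 373.0 m³/s.
V = ΣQ_DR · Δt = 373.0 × 21600 s = 8.057 × 10^6 m³.
Over A = 1410 km², depth = V / A = 5.71 mm.

d ≈ 5.71 mm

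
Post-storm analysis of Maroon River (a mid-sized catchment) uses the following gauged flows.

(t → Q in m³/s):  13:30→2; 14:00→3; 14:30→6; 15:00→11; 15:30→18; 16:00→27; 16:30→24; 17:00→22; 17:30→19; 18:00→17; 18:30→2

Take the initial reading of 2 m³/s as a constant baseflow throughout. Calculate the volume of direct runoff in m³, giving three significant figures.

Direct-runoff ordinates (Q − Q_b): 0.0, 1.0, 4.0, 9.0, 16.0, 25.0, 22.0, 20.0, 17.0, 15.0, 0.0 m³/s.
ΣQ_DR = 129.0 m³/s.
With Δt = 0.5 h = 1800 s, V = ΣQ_DR · Δt = 129.0 × 1800 = 2.32 × 10^5 m³.

V ≈ 2.32 × 10^5 m³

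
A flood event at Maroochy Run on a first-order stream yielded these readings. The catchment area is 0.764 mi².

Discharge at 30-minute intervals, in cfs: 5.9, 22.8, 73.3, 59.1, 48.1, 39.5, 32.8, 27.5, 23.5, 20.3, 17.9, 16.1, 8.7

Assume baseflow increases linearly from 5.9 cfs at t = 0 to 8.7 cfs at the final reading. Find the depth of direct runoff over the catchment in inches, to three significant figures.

Direct runoff: 0.00, 16.67, 66.93, 52.50, 41.27, 32.43, 25.50, 19.97, 15.73, 12.30, 9.67, 7.63, 0.00 cfs; ΣQ_DR = 300.6 cfs.
V = ΣQ_DR · Δt = 300.6 × 1800 s = 5.411 × 10^5 ft³.
Over A = 0.764 mi², depth = V / A = 0.305 in.

d ≈ 0.305 in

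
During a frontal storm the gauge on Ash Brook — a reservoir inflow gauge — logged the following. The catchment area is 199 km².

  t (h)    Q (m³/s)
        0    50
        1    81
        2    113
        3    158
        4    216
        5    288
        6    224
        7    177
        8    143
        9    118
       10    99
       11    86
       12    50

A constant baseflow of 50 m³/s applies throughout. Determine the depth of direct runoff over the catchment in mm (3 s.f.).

Direct runoff: 0.0, 31.0, 63.0, 108.0, 166.0, 238.0, 174.0, 127.0, 93.0, 68.0, 49.0, 36.0, 0.0 m³/s; ΣQ_DR = 1153 m³/s.
V = ΣQ_DR · Δt = 1153 × 3600 s = 4.151 × 10^6 m³.
Over A = 199 km², depth = V / A = 20.9 mm.

d ≈ 20.9 mm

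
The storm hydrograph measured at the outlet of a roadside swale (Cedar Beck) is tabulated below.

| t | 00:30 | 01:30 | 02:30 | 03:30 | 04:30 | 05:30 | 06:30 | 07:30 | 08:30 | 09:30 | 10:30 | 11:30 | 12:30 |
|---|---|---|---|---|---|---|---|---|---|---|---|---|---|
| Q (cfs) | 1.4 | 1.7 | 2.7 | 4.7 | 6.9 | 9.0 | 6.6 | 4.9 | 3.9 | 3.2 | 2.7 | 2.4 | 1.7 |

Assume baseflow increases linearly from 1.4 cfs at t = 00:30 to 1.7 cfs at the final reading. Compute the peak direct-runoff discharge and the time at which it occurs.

Subtracting baseflow gives direct-runoff ordinates: 0.00, 0.28, 1.25, 3.23, 5.40, 7.47, 5.05, 3.33, 2.30, 1.57, 1.05, 0.72, 0.00 cfs.
The maximum is 7.47 cfs, occurring at the reading for t = 05:30.

Q_p = 7.47 cfs at t = 05:30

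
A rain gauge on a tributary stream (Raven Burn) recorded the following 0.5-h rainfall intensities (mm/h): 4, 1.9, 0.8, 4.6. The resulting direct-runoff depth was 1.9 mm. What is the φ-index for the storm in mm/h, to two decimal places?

φ ≈ 2.40 mm/h

Only the 2 blocks with intensity above φ contribute runoff: 4, 4.6 mm/h.
Σ(I−φ)·Δt = d  ⇒  (4+4.6 − 2φ)·0.5 = 1.9
φ = (8.600 − 1.9/0.5) / 2 = 2.40 mm/h.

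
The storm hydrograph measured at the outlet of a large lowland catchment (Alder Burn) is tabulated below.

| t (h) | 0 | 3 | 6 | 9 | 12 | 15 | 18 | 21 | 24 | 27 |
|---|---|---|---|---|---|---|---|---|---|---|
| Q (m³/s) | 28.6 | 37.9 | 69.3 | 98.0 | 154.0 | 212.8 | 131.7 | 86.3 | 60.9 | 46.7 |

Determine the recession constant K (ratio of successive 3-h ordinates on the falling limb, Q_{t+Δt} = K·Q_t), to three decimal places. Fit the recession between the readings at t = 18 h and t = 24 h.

Using the recession-limb readings at t = 18 h and t = 24 h: Q falls from 131.7 to 60.9 m³/s over 2 intervals.
K = (Q₂/Q₁)^(1/2) = (60.9/131.7)^(1/2) = 0.680.

K ≈ 0.680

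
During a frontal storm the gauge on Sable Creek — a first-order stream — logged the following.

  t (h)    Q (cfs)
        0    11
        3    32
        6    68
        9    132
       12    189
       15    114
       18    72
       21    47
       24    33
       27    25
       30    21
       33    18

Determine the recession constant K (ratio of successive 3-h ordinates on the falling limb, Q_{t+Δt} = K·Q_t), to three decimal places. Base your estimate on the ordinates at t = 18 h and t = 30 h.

K ≈ 0.735

Using the recession-limb readings at t = 18 h and t = 30 h: Q falls from 72 to 21 cfs over 4 intervals.
K = (Q₂/Q₁)^(1/4) = (21/72)^(1/4) = 0.735.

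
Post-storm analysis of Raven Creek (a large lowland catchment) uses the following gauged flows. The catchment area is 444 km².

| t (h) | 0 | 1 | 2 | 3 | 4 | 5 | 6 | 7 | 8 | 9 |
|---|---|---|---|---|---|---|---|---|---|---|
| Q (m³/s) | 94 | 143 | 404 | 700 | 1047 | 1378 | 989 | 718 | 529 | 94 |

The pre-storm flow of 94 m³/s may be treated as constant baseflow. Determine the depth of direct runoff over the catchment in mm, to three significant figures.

d ≈ 41.8 mm

Direct runoff: 0.0, 49.0, 310.0, 606.0, 953.0, 1284.0, 895.0, 624.0, 435.0, 0.0 m³/s; ΣQ_DR = 5156 m³/s.
V = ΣQ_DR · Δt = 5156 × 3600 s = 1.856 × 10^7 m³.
Over A = 444 km², depth = V / A = 41.8 mm.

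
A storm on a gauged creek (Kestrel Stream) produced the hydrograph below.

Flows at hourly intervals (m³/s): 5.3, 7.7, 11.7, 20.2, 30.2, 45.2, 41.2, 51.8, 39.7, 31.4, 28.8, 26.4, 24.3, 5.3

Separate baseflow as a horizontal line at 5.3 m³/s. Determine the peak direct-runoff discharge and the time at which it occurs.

Subtracting baseflow gives direct-runoff ordinates: 0.0, 2.4, 6.4, 14.9, 24.9, 39.9, 35.9, 46.5, 34.4, 26.1, 23.5, 21.1, 19.0, 0.0 m³/s.
The maximum is 46.5 m³/s, occurring at the reading for t = 7 h.

Q_p = 46.5 m³/s at t = 7 h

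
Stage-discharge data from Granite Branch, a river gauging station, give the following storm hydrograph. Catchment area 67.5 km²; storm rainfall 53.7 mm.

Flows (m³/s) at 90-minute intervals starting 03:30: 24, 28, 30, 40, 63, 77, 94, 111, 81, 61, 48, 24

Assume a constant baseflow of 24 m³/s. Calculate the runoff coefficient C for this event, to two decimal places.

ΣQ_DR = 393.0 m³/s; V = ΣQ_DR·Δt = 2.122 × 10^6 m³.
Runoff depth d = V / A = 31.44 mm.
C = d / P = 31.44 / 53.7 = 0.59.

C ≈ 0.59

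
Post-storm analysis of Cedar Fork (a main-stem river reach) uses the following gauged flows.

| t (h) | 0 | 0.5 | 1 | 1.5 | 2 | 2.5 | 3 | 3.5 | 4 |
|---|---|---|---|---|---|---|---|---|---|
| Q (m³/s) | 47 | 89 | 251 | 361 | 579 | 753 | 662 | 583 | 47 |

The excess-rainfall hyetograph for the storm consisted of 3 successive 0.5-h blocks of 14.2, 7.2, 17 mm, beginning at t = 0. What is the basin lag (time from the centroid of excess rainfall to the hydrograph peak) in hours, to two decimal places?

t_L ≈ 1.71 h

Centroid of excess rainfall: t_c = Σ P_i·t̄_i / ΣP_i = 0.7865 h (block centres at 0.25, 0.75, 1.25 h).
Hydrograph peak occurs at t = 2.5 h, so basin lag t_L = 2.5 − 0.7865 = 1.71 h.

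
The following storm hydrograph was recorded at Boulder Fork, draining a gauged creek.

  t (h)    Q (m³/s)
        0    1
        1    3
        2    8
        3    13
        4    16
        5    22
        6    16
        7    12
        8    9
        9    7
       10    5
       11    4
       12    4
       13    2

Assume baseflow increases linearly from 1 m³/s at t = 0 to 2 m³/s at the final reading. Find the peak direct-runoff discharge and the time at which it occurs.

Q_p = 20.62 m³/s at t = 5 h

Subtracting baseflow gives direct-runoff ordinates: 0.00, 1.92, 6.85, 11.77, 14.69, 20.62, 14.54, 10.46, 7.38, 5.31, 3.23, 2.15, 2.08, 0.00 m³/s.
The maximum is 20.62 m³/s, occurring at the reading for t = 5 h.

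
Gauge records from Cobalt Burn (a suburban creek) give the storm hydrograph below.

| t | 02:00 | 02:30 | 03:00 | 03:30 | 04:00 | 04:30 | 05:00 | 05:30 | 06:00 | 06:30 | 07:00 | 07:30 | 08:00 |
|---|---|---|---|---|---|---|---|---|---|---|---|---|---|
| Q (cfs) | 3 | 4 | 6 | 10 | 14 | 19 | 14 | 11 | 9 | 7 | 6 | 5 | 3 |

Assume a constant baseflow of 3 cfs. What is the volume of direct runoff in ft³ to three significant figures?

V ≈ 1.30 × 10^5 ft³

Direct-runoff ordinates (Q − Q_b): 0.0, 1.0, 3.0, 7.0, 11.0, 16.0, 11.0, 8.0, 6.0, 4.0, 3.0, 2.0, 0.0 cfs.
ΣQ_DR = 72.00 cfs.
With Δt = 0.5 h = 1800 s, V = ΣQ_DR · Δt = 72.00 × 1800 = 1.30 × 10^5 ft³.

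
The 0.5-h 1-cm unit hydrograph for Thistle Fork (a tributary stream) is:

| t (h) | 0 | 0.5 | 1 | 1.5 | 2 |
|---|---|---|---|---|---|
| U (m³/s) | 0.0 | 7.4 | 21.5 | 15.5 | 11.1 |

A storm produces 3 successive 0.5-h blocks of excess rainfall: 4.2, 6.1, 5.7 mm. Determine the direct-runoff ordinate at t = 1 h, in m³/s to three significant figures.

Q ≈ 13.5 m³/s

By discrete convolution, Q_j = Σ (P_i / 10 mm) · U_{j−i}.
At t = 1 h (j=2): Q = (4.2/10)·21.5 + (6.1/10)·7.4 + (5.7/10)·0.0 = 13.5 m³/s.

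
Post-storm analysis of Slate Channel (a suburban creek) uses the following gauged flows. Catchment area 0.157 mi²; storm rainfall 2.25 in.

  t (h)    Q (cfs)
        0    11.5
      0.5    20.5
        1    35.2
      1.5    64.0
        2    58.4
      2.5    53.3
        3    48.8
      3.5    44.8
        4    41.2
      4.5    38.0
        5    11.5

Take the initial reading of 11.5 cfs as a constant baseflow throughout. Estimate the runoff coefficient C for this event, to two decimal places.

ΣQ_DR = 300.7 cfs; V = ΣQ_DR·Δt = 5.413 × 10^5 ft³.
Runoff depth d = V / A = 1.484 in.
C = d / P = 1.484 / 2.25 = 0.66.

C ≈ 0.66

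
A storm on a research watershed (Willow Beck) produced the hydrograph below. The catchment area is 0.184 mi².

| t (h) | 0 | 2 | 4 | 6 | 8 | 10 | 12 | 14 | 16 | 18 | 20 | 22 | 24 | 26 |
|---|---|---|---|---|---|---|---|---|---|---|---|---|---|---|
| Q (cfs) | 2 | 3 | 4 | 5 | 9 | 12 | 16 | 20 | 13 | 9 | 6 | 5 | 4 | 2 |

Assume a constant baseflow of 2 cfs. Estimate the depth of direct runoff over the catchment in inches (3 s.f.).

d ≈ 1.38 in

Direct runoff: 0.0, 1.0, 2.0, 3.0, 7.0, 10.0, 14.0, 18.0, 11.0, 7.0, 4.0, 3.0, 2.0, 0.0 cfs; ΣQ_DR = 82.00 cfs.
V = ΣQ_DR · Δt = 82.00 × 7200 s = 5.904 × 10^5 ft³.
Over A = 0.184 mi², depth = V / A = 1.38 in.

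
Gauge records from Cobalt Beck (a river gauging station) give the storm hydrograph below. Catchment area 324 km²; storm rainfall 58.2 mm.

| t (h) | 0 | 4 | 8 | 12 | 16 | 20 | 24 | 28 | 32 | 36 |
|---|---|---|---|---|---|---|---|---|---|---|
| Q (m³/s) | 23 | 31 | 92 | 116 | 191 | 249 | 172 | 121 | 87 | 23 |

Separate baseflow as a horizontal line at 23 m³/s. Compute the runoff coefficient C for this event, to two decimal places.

ΣQ_DR = 875.0 m³/s; V = ΣQ_DR·Δt = 1.260 × 10^7 m³.
Runoff depth d = V / A = 38.89 mm.
C = d / P = 38.89 / 58.2 = 0.67.

C ≈ 0.67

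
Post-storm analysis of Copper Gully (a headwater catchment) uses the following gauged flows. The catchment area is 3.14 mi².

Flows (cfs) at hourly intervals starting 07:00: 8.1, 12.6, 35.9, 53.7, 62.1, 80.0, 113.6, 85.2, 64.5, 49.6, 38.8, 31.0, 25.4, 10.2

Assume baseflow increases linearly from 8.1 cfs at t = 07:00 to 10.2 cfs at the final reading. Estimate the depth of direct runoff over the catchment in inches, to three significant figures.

Direct runoff: 0.00, 4.34, 27.48, 45.12, 53.35, 71.09, 104.53, 75.97, 55.11, 40.05, 29.08, 21.12, 15.36, 0.00 cfs; ΣQ_DR = 542.6 cfs.
V = ΣQ_DR · Δt = 542.6 × 3600 s = 1.953 × 10^6 ft³.
Over A = 3.14 mi², depth = V / A = 0.268 in.

d ≈ 0.268 in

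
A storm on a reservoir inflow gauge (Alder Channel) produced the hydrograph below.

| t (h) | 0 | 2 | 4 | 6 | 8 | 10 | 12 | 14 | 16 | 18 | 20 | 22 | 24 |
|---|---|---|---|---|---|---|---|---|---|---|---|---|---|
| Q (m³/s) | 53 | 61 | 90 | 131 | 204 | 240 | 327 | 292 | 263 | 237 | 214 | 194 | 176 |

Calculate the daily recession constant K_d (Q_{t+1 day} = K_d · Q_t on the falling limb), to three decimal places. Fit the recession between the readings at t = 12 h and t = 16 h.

Between t = 12 h and t = 16 h the flow falls from 327 to 263 m³/s over 2×2 h = 4 h.
Per-interval ratio K = (263/327)^(1/2) = 0.8968; K_d = K^(24/2) = 0.271.

K_d ≈ 0.271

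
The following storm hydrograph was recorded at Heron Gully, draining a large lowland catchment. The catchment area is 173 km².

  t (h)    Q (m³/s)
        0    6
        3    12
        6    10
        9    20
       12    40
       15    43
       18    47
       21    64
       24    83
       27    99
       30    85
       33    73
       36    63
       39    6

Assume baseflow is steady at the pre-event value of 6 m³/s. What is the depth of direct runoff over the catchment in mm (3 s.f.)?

Direct runoff: 0.0, 6.0, 4.0, 14.0, 34.0, 37.0, 41.0, 58.0, 77.0, 93.0, 79.0, 67.0, 57.0, 0.0 m³/s; ΣQ_DR = 567.0 m³/s.
V = ΣQ_DR · Δt = 567.0 × 10800 s = 6.124 × 10^6 m³.
Over A = 173 km², depth = V / A = 35.4 mm.

d ≈ 35.4 mm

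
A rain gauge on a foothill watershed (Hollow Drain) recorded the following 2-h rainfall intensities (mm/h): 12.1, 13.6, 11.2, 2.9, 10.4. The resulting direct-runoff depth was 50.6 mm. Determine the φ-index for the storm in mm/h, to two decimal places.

Only the 4 blocks with intensity above φ contribute runoff: 12.1, 13.6, 11.2, 10.4 mm/h.
Σ(I−φ)·Δt = d  ⇒  (12.1+13.6+11.2+10.4 − 4φ)·2 = 50.6
φ = (47.30 − 50.6/2) / 4 = 5.50 mm/h.

φ ≈ 5.50 mm/h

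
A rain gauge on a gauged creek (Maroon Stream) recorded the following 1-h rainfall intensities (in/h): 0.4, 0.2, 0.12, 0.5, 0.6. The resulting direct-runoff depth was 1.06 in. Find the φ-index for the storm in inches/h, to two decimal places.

φ ≈ 0.16 in/h

Only the 4 blocks with intensity above φ contribute runoff: 0.4, 0.2, 0.5, 0.6 in/h.
Σ(I−φ)·Δt = d  ⇒  (0.4+0.2+0.5+0.6 − 4φ)·1 = 1.06
φ = (1.700 − 1.06/1) / 4 = 0.16 in/h.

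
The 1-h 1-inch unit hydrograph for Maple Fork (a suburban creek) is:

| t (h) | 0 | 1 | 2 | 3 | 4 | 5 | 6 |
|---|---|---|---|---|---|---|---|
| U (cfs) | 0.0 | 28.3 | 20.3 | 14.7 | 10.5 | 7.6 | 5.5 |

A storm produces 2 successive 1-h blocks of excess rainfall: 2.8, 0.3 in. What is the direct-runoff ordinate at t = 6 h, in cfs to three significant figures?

Q ≈ 17.7 cfs

By discrete convolution, Q_j = Σ (P_i / 1 in) · U_{j−i}.
At t = 6 h (j=6): Q = (2.8/1)·5.5 + (0.3/1)·7.6 = 17.7 cfs.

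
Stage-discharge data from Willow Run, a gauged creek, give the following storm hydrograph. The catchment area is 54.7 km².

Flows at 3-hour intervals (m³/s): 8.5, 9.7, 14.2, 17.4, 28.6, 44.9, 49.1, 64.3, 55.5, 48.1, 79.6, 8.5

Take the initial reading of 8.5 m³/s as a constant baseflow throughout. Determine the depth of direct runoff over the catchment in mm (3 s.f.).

d ≈ 64.4 mm

Direct runoff: 0.0, 1.2, 5.7, 8.9, 20.1, 36.4, 40.6, 55.8, 47.0, 39.6, 71.1, 0.0 m³/s; ΣQ_DR = 326.4 m³/s.
V = ΣQ_DR · Δt = 326.4 × 10800 s = 3.525 × 10^6 m³.
Over A = 54.7 km², depth = V / A = 64.4 mm.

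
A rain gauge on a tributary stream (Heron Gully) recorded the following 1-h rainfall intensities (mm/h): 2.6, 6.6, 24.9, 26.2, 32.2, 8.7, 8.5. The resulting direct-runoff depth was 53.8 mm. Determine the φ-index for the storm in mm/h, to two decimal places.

φ ≈ 9.83 mm/h

Only the 3 blocks with intensity above φ contribute runoff: 24.9, 26.2, 32.2 mm/h.
Σ(I−φ)·Δt = d  ⇒  (24.9+26.2+32.2 − 3φ)·1 = 53.8
φ = (83.30 − 53.8/1) / 3 = 9.83 mm/h.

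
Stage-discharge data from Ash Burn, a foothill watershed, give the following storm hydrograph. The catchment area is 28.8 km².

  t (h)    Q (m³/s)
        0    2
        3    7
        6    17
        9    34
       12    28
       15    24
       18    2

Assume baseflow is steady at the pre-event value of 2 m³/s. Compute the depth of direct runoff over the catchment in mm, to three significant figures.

Direct runoff: 0.0, 5.0, 15.0, 32.0, 26.0, 22.0, 0.0 m³/s; ΣQ_DR = 100.0 m³/s.
V = ΣQ_DR · Δt = 100.0 × 10800 s = 1.080 × 10^6 m³.
Over A = 28.8 km², depth = V / A = 37.5 mm.

d ≈ 37.5 mm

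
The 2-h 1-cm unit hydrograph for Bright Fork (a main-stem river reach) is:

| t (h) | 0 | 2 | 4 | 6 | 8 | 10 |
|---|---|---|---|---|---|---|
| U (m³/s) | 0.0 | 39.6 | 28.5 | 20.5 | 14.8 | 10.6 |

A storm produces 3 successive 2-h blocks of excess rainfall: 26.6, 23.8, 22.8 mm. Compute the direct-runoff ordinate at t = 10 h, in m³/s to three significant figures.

By discrete convolution, Q_j = Σ (P_i / 10 mm) · U_{j−i}.
At t = 10 h (j=5): Q = (26.6/10)·10.6 + (23.8/10)·14.8 + (22.8/10)·20.5 = 110 m³/s.

Q ≈ 110 m³/s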